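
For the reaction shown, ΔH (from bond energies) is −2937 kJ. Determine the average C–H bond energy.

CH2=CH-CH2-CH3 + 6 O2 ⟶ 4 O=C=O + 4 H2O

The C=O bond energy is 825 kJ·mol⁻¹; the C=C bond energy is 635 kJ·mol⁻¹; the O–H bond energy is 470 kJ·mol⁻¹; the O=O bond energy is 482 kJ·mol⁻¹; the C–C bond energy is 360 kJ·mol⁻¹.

Let D be the C–H bond energy.
Σ(broken) = 2×360 + 8×D + 1×635 + 6×482 = 4247 + 8D
Σ(formed) = 8×825 + 8×470 = 10360
ΔH = Σ(broken) − Σ(formed) = (4247 + 8D) − (10360) = −6113 + 8D
Setting this equal to −2937 kJ gives 8D = 3176, so D = 397 kJ/mol.

D(C–H) ≈ 397 kJ/mol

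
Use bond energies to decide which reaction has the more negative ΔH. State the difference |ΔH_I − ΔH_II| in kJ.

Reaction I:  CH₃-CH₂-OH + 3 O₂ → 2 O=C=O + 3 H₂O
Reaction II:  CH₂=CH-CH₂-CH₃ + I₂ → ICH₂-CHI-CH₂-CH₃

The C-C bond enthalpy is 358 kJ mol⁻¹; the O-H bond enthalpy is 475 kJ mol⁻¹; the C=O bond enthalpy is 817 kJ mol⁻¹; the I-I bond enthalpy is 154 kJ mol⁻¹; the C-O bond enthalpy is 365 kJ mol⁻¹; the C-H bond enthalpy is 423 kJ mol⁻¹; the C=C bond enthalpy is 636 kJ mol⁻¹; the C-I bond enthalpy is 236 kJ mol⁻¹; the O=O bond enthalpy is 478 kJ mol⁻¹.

Reaction I, by 1331 kJ

Reaction I:
  Bonds broken (reactants):
    C-C: 1 × 358 = 358
    C-H: 5 × 423 = 2115
    C-O: 1 × 365 = 365
    O-H: 1 × 475 = 475
    O=O: 3 × 478 = 1434
    Σ(broken) = 4747 kJ
  Bonds formed (products):
    C=O: 4 × 817 = 3268
    O-H: 6 × 475 = 2850
    Σ(formed) = 6118 kJ
  ΔH_I = 4747 − 6118 = −1371 kJ
Reaction II:
  Bonds broken (reactants):
    C-C: 2 × 358 = 716
    C-H: 8 × 423 = 3384
    C=C: 1 × 636 = 636
    I-I: 1 × 154 = 154
    Σ(broken) = 4890 kJ
  Bonds formed (products):
    C-C: 3 × 358 = 1074
    C-H: 8 × 423 = 3384
    C-I: 2 × 236 = 472
    Σ(formed) = 4930 kJ
  ΔH_II = 4890 − 4930 = −40 kJ
ΔH_I − ΔH_II = −1331 kJ, so reaction I has the more negative ΔH; |ΔH_I − ΔH_II| = 1331 kJ.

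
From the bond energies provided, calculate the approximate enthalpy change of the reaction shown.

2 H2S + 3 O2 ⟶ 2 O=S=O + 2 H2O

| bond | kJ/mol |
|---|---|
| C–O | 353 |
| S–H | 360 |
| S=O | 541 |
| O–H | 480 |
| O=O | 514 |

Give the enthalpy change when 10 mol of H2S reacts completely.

Bonds broken (reactants):
  O=O: 3 × 514 = 1542
  S–H: 4 × 360 = 1440
  Σ(broken) = 2982 kJ
Bonds formed (products):
  O–H: 4 × 480 = 1920
  S=O: 4 × 541 = 2164
  Σ(formed) = 4084 kJ
ΔH = Σ(broken) − Σ(formed) = 2982 − 4084 = −1102 kJ
For 5× the reaction as written: 5 × (−1102) = −5510 kJ

ΔH = −5510 kJ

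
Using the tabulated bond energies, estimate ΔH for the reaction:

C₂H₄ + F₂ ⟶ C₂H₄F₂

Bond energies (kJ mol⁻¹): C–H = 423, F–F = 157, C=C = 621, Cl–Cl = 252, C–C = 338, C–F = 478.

Bonds broken (reactants):
  C–H: 4 × 423 = 1692
  C=C: 1 × 621 = 621
  F–F: 1 × 157 = 157
  Σ(broken) = 2470 kJ
Bonds formed (products):
  C–C: 1 × 338 = 338
  C–F: 2 × 478 = 956
  C–H: 4 × 423 = 1692
  Σ(formed) = 2986 kJ
ΔH = Σ(broken) − Σ(formed) = 2470 − 2986 = −516 kJ

ΔH ≈ −516 kJ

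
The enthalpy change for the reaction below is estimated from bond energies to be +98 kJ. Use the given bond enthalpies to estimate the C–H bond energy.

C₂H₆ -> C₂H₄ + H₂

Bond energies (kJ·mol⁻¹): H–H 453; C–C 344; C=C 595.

Let D be the C–H bond energy.
Σ(broken) = 1×344 + 6×D = 344 + 6D
Σ(formed) = 4×D + 1×595 + 1×453 = 1048 + 4D
ΔH = Σ(broken) − Σ(formed) = (344 + 6D) − (1048 + 4D) = −704 + 2D
Setting this equal to +98 kJ gives 2D = 802, so D = 401 kJ/mol.

D(C–H) ≈ 401 kJ/mol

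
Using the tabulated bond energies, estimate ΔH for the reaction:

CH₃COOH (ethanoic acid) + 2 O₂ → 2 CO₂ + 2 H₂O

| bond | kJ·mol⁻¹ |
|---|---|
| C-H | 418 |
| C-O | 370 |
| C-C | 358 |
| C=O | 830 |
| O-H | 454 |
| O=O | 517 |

ΔH ≈ −836 kJ

Bonds broken (reactants):
  C-C: 1 × 358 = 358
  C-H: 3 × 418 = 1254
  C-O: 1 × 370 = 370
  C=O: 1 × 830 = 830
  O-H: 1 × 454 = 454
  O=O: 2 × 517 = 1034
  Σ(broken) = 4300 kJ
Bonds formed (products):
  C=O: 4 × 830 = 3320
  O-H: 4 × 454 = 1816
  Σ(formed) = 5136 kJ
ΔH = Σ(broken) − Σ(formed) = 4300 − 5136 = −836 kJ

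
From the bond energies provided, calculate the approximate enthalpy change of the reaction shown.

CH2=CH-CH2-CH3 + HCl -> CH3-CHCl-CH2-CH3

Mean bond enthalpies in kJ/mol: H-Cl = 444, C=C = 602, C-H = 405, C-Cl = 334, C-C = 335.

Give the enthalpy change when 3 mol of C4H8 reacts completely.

Bonds broken (reactants):
  C-C: 2 × 335 = 670
  C-H: 8 × 405 = 3240
  C=C: 1 × 602 = 602
  H-Cl: 1 × 444 = 444
  Σ(broken) = 4956 kJ
Bonds formed (products):
  C-C: 3 × 335 = 1005
  C-Cl: 1 × 334 = 334
  C-H: 9 × 405 = 3645
  Σ(formed) = 4984 kJ
ΔH = Σ(broken) − Σ(formed) = 4956 − 4984 = −28 kJ
For 3× the reaction as written: 3 × (−28) = −84 kJ

ΔH = −84 kJ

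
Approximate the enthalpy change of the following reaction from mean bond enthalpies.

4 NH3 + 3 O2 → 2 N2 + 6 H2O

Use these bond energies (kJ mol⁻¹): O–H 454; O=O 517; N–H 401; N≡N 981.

ΔH ≈ −1047 kJ

Bonds broken (reactants):
  N–H: 12 × 401 = 4812
  O=O: 3 × 517 = 1551
  Σ(broken) = 6363 kJ
Bonds formed (products):
  N≡N: 2 × 981 = 1962
  O–H: 12 × 454 = 5448
  Σ(formed) = 7410 kJ
ΔH = Σ(broken) − Σ(formed) = 6363 − 7410 = −1047 kJ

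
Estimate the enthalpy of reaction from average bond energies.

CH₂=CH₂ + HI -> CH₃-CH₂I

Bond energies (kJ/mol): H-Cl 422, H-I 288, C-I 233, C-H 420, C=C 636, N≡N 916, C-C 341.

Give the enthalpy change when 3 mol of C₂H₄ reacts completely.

Bonds broken (reactants):
  C-H: 4 × 420 = 1680
  C=C: 1 × 636 = 636
  H-I: 1 × 288 = 288
  Σ(broken) = 2604 kJ
Bonds formed (products):
  C-C: 1 × 341 = 341
  C-H: 5 × 420 = 2100
  C-I: 1 × 233 = 233
  Σ(formed) = 2674 kJ
ΔH = Σ(broken) − Σ(formed) = 2604 − 2674 = −70 kJ
For 3× the reaction as written: 3 × (−70) = −210 kJ

ΔH = −210 kJ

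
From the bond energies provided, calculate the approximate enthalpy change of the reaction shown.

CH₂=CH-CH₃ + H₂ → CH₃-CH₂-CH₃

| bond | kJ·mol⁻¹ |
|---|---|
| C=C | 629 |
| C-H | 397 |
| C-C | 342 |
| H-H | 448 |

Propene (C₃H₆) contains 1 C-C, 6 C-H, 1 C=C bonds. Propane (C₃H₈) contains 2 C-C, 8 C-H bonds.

Bonds broken (reactants):
  C-C: 1 × 342 = 342
  C-H: 6 × 397 = 2382
  C=C: 1 × 629 = 629
  H-H: 1 × 448 = 448
  Σ(broken) = 3801 kJ
Bonds formed (products):
  C-C: 2 × 342 = 684
  C-H: 8 × 397 = 3176
  Σ(formed) = 3860 kJ
ΔH = Σ(broken) − Σ(formed) = 3801 − 3860 = −59 kJ

ΔH ≈ −59 kJ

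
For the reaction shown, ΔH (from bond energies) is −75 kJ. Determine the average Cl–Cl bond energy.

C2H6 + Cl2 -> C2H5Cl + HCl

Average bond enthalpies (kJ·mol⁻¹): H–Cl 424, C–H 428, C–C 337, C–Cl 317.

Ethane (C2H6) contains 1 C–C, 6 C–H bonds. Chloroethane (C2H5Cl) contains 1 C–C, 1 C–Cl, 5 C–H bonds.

Let D be the Cl–Cl bond energy.
Σ(broken) = 1×337 + 6×428 + 1×D = 2905 + D
Σ(formed) = 1×337 + 1×317 + 5×428 + 1×424 = 3218
ΔH = Σ(broken) − Σ(formed) = (2905 + D) − (3218) = −313 + D
Setting this equal to −75 kJ gives D = 238 kJ/mol.

D(Cl–Cl) ≈ 238 kJ/mol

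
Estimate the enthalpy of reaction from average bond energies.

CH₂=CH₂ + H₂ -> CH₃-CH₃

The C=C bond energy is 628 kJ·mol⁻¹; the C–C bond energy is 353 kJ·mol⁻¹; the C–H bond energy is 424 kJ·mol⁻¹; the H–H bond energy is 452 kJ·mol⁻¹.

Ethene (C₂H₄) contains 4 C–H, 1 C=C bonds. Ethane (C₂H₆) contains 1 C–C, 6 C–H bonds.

ΔH ≈ −121 kJ

Bonds broken (reactants):
  C–H: 4 × 424 = 1696
  C=C: 1 × 628 = 628
  H–H: 1 × 452 = 452
  Σ(broken) = 2776 kJ
Bonds formed (products):
  C–C: 1 × 353 = 353
  C–H: 6 × 424 = 2544
  Σ(formed) = 2897 kJ
ΔH = Σ(broken) − Σ(formed) = 2776 − 2897 = −121 kJ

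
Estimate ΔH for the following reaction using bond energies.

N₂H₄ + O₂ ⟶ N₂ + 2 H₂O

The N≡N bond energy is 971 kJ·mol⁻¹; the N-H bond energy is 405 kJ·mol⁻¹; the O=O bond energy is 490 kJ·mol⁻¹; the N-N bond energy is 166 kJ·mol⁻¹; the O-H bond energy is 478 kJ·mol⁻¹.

ΔH ≈ −607 kJ

Bonds broken (reactants):
  N-H: 4 × 405 = 1620
  N-N: 1 × 166 = 166
  O=O: 1 × 490 = 490
  Σ(broken) = 2276 kJ
Bonds formed (products):
  N≡N: 1 × 971 = 971
  O-H: 4 × 478 = 1912
  Σ(formed) = 2883 kJ
ΔH = Σ(broken) − Σ(formed) = 2276 − 2883 = −607 kJ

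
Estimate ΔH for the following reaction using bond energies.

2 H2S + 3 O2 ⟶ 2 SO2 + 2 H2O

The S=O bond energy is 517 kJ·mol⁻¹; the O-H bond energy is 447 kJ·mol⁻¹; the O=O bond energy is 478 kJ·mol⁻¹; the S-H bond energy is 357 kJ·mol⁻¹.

Bonds broken (reactants):
  O=O: 3 × 478 = 1434
  S-H: 4 × 357 = 1428
  Σ(broken) = 2862 kJ
Bonds formed (products):
  O-H: 4 × 447 = 1788
  S=O: 4 × 517 = 2068
  Σ(formed) = 3856 kJ
ΔH = Σ(broken) − Σ(formed) = 2862 − 3856 = −994 kJ

ΔH ≈ −994 kJ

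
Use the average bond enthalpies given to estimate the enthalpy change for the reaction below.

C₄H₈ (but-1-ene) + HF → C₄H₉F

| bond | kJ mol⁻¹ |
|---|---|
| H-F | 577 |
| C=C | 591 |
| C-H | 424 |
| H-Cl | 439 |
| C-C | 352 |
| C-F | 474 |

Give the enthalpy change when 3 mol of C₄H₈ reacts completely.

ΔH = −246 kJ

Bonds broken (reactants):
  C-C: 2 × 352 = 704
  C-H: 8 × 424 = 3392
  C=C: 1 × 591 = 591
  H-F: 1 × 577 = 577
  Σ(broken) = 5264 kJ
Bonds formed (products):
  C-C: 3 × 352 = 1056
  C-F: 1 × 474 = 474
  C-H: 9 × 424 = 3816
  Σ(formed) = 5346 kJ
ΔH = Σ(broken) − Σ(formed) = 5264 − 5346 = −82 kJ
For 3× the reaction as written: 3 × (−82) = −246 kJ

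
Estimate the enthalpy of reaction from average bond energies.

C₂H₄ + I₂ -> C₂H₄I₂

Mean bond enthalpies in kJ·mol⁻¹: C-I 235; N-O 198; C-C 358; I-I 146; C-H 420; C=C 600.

Bonds broken (reactants):
  C-H: 4 × 420 = 1680
  C=C: 1 × 600 = 600
  I-I: 1 × 146 = 146
  Σ(broken) = 2426 kJ
Bonds formed (products):
  C-C: 1 × 358 = 358
  C-H: 4 × 420 = 1680
  C-I: 2 × 235 = 470
  Σ(formed) = 2508 kJ
ΔH = Σ(broken) − Σ(formed) = 2426 − 2508 = −82 kJ

ΔH ≈ −82 kJ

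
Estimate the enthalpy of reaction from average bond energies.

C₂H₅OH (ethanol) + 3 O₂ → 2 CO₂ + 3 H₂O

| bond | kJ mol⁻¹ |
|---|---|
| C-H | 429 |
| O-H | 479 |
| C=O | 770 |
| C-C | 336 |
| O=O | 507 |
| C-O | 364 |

Bonds broken (reactants):
  C-C: 1 × 336 = 336
  C-H: 5 × 429 = 2145
  C-O: 1 × 364 = 364
  O-H: 1 × 479 = 479
  O=O: 3 × 507 = 1521
  Σ(broken) = 4845 kJ
Bonds formed (products):
  C=O: 4 × 770 = 3080
  O-H: 6 × 479 = 2874
  Σ(formed) = 5954 kJ
ΔH = Σ(broken) − Σ(formed) = 4845 − 5954 = −1109 kJ

ΔH ≈ −1109 kJ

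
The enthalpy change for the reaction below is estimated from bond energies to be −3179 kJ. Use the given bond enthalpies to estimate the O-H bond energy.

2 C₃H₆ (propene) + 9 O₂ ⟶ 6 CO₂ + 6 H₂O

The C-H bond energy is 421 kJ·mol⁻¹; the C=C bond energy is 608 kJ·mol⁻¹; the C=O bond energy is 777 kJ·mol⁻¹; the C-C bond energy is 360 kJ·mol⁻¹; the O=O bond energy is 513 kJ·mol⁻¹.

Let D be the O-H bond energy.
Σ(broken) = 2×360 + 12×421 + 2×608 + 9×513 = 11605
Σ(formed) = 12×777 + 12×D = 9324 + 12D
ΔH = Σ(broken) − Σ(formed) = (11605) − (9324 + 12D) = +2281 − 12D
Setting this equal to −3179 kJ gives 12D = 5460, so D = 455 kJ/mol.

D(O-H) ≈ 455 kJ/mol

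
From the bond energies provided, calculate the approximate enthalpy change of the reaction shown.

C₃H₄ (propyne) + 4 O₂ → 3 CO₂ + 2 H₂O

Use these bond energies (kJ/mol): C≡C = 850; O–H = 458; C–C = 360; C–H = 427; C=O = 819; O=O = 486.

Bonds broken (reactants):
  C≡C: 1 × 850 = 850
  C–C: 1 × 360 = 360
  C–H: 4 × 427 = 1708
  O=O: 4 × 486 = 1944
  Σ(broken) = 4862 kJ
Bonds formed (products):
  C=O: 6 × 819 = 4914
  O–H: 4 × 458 = 1832
  Σ(formed) = 6746 kJ
ΔH = Σ(broken) − Σ(formed) = 4862 − 6746 = −1884 kJ

ΔH ≈ −1884 kJ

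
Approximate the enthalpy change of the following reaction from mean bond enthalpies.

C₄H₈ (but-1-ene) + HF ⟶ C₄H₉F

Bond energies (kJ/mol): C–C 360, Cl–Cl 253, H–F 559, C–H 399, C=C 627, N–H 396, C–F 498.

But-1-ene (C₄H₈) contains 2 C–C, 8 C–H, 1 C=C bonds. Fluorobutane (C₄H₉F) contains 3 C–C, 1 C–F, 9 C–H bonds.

Bonds broken (reactants):
  C–C: 2 × 360 = 720
  C–H: 8 × 399 = 3192
  C=C: 1 × 627 = 627
  H–F: 1 × 559 = 559
  Σ(broken) = 5098 kJ
Bonds formed (products):
  C–C: 3 × 360 = 1080
  C–F: 1 × 498 = 498
  C–H: 9 × 399 = 3591
  Σ(formed) = 5169 kJ
ΔH = Σ(broken) − Σ(formed) = 5098 − 5169 = −71 kJ

ΔH ≈ −71 kJ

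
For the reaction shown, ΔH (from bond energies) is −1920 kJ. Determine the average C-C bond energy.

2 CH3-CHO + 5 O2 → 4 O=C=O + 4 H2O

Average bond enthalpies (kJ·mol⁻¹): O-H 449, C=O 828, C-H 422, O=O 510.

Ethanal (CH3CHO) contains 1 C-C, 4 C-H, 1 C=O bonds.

Let D be the C-C bond energy.
Σ(broken) = 2×D + 8×422 + 2×828 + 5×510 = 7582 + 2D
Σ(formed) = 8×828 + 8×449 = 10216
ΔH = Σ(broken) − Σ(formed) = (7582 + 2D) − (10216) = −2634 + 2D
Setting this equal to −1920 kJ gives 2D = 714, so D = 357 kJ/mol.

D(C-C) ≈ 357 kJ/mol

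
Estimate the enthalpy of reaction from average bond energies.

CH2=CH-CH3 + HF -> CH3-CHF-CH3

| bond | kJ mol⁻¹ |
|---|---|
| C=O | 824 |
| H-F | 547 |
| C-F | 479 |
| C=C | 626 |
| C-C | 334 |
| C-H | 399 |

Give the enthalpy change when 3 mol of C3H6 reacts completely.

ΔH = −117 kJ

Bonds broken (reactants):
  C-C: 1 × 334 = 334
  C-H: 6 × 399 = 2394
  C=C: 1 × 626 = 626
  H-F: 1 × 547 = 547
  Σ(broken) = 3901 kJ
Bonds formed (products):
  C-C: 2 × 334 = 668
  C-F: 1 × 479 = 479
  C-H: 7 × 399 = 2793
  Σ(formed) = 3940 kJ
ΔH = Σ(broken) − Σ(formed) = 3901 − 3940 = −39 kJ
For 3× the reaction as written: 3 × (−39) = −117 kJ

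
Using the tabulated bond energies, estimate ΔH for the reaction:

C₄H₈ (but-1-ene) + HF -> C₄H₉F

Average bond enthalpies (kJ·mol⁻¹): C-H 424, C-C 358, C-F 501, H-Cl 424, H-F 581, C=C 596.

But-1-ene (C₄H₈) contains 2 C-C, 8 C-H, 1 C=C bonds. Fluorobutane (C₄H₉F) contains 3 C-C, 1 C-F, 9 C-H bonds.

ΔH ≈ −106 kJ

Bonds broken (reactants):
  C-C: 2 × 358 = 716
  C-H: 8 × 424 = 3392
  C=C: 1 × 596 = 596
  H-F: 1 × 581 = 581
  Σ(broken) = 5285 kJ
Bonds formed (products):
  C-C: 3 × 358 = 1074
  C-F: 1 × 501 = 501
  C-H: 9 × 424 = 3816
  Σ(formed) = 5391 kJ
ΔH = Σ(broken) − Σ(formed) = 5285 − 5391 = −106 kJ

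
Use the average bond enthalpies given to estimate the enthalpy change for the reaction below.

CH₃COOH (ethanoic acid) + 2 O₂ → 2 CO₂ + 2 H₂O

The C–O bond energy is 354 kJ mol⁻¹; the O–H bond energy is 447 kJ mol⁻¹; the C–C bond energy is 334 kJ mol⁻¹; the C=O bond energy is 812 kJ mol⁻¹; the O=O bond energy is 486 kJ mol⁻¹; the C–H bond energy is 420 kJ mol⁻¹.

Bonds broken (reactants):
  C–C: 1 × 334 = 334
  C–H: 3 × 420 = 1260
  C–O: 1 × 354 = 354
  C=O: 1 × 812 = 812
  O–H: 1 × 447 = 447
  O=O: 2 × 486 = 972
  Σ(broken) = 4179 kJ
Bonds formed (products):
  C=O: 4 × 812 = 3248
  O–H: 4 × 447 = 1788
  Σ(formed) = 5036 kJ
ΔH = Σ(broken) − Σ(formed) = 4179 − 5036 = −857 kJ

ΔH ≈ −857 kJ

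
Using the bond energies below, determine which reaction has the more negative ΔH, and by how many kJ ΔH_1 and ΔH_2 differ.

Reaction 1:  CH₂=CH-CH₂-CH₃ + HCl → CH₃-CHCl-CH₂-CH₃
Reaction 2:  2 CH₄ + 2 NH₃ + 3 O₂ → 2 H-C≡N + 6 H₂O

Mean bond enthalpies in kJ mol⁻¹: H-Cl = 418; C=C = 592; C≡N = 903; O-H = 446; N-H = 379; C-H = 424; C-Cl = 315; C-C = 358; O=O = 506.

Reaction 2, by 735 kJ

Reaction 1:
  Bonds broken (reactants):
    C-C: 2 × 358 = 716
    C-H: 8 × 424 = 3392
    C=C: 1 × 592 = 592
    H-Cl: 1 × 418 = 418
    Σ(broken) = 5118 kJ
  Bonds formed (products):
    C-C: 3 × 358 = 1074
    C-Cl: 1 × 315 = 315
    C-H: 9 × 424 = 3816
    Σ(formed) = 5205 kJ
  ΔH_1 = 5118 − 5205 = −87 kJ
Reaction 2:
  Bonds broken (reactants):
    C-H: 8 × 424 = 3392
    N-H: 6 × 379 = 2274
    O=O: 3 × 506 = 1518
    Σ(broken) = 7184 kJ
  Bonds formed (products):
    C≡N: 2 × 903 = 1806
    C-H: 2 × 424 = 848
    O-H: 12 × 446 = 5352
    Σ(formed) = 8006 kJ
  ΔH_2 = 7184 − 8006 = −822 kJ
ΔH_1 − ΔH_2 = +735 kJ, so reaction 2 has the more negative ΔH; |ΔH_1 − ΔH_2| = 735 kJ.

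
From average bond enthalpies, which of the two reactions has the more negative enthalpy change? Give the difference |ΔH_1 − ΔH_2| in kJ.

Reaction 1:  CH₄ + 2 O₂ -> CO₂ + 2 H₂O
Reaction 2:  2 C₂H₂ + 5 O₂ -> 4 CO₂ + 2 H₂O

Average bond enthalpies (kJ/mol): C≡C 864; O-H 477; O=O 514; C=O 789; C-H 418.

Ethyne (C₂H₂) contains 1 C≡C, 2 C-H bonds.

Reaction 2, by 1464 kJ

Reaction 1:
  Bonds broken (reactants):
    C-H: 4 × 418 = 1672
    O=O: 2 × 514 = 1028
    Σ(broken) = 2700 kJ
  Bonds formed (products):
    C=O: 2 × 789 = 1578
    O-H: 4 × 477 = 1908
    Σ(formed) = 3486 kJ
  ΔH_1 = 2700 − 3486 = −786 kJ
Reaction 2:
  Bonds broken (reactants):
    C≡C: 2 × 864 = 1728
    C-H: 4 × 418 = 1672
    O=O: 5 × 514 = 2570
    Σ(broken) = 5970 kJ
  Bonds formed (products):
    C=O: 8 × 789 = 6312
    O-H: 4 × 477 = 1908
    Σ(formed) = 8220 kJ
  ΔH_2 = 5970 − 8220 = −2250 kJ
ΔH_1 − ΔH_2 = +1464 kJ, so reaction 2 has the more negative ΔH; |ΔH_1 − ΔH_2| = 1464 kJ.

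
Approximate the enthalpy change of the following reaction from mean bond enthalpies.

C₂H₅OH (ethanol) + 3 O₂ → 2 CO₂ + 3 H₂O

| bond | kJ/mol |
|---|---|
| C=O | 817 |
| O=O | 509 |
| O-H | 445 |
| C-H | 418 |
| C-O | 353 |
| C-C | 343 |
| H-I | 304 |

ΔH ≈ −1180 kJ

Bonds broken (reactants):
  C-C: 1 × 343 = 343
  C-H: 5 × 418 = 2090
  C-O: 1 × 353 = 353
  O-H: 1 × 445 = 445
  O=O: 3 × 509 = 1527
  Σ(broken) = 4758 kJ
Bonds formed (products):
  C=O: 4 × 817 = 3268
  O-H: 6 × 445 = 2670
  Σ(formed) = 5938 kJ
ΔH = Σ(broken) − Σ(formed) = 4758 − 5938 = −1180 kJ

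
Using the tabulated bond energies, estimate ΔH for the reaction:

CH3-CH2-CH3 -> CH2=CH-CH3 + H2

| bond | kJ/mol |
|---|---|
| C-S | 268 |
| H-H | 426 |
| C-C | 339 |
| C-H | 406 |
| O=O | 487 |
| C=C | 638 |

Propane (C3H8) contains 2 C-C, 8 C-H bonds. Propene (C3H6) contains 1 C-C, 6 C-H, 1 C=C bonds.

ΔH ≈ +87 kJ

Bonds broken (reactants):
  C-C: 2 × 339 = 678
  C-H: 8 × 406 = 3248
  Σ(broken) = 3926 kJ
Bonds formed (products):
  C-C: 1 × 339 = 339
  C-H: 6 × 406 = 2436
  C=C: 1 × 638 = 638
  H-H: 1 × 426 = 426
  Σ(formed) = 3839 kJ
ΔH = Σ(broken) − Σ(formed) = 3926 − 3839 = +87 kJ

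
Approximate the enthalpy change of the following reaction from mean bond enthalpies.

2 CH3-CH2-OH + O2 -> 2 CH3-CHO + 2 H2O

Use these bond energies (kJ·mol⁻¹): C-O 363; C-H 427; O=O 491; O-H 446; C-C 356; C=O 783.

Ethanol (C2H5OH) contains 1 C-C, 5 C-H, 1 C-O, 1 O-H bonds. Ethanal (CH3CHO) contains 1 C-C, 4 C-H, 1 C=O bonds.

Bonds broken (reactants):
  C-C: 2 × 356 = 712
  C-H: 10 × 427 = 4270
  C-O: 2 × 363 = 726
  O-H: 2 × 446 = 892
  O=O: 1 × 491 = 491
  Σ(broken) = 7091 kJ
Bonds formed (products):
  C-C: 2 × 356 = 712
  C-H: 8 × 427 = 3416
  C=O: 2 × 783 = 1566
  O-H: 4 × 446 = 1784
  Σ(formed) = 7478 kJ
ΔH = Σ(broken) − Σ(formed) = 7091 − 7478 = −387 kJ

ΔH ≈ −387 kJ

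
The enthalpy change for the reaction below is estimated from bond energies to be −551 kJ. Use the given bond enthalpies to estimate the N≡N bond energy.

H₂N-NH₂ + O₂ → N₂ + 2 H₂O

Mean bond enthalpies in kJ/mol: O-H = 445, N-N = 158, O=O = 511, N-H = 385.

Let D be the N≡N bond energy.
Σ(broken) = 4×385 + 1×158 + 1×511 = 2209
Σ(formed) = 1×D + 4×445 = 1780 + D
ΔH = Σ(broken) − Σ(formed) = (2209) − (1780 + D) = +429 − D
Setting this equal to −551 kJ gives D = 980 kJ/mol.

D(N≡N) ≈ 980 kJ/mol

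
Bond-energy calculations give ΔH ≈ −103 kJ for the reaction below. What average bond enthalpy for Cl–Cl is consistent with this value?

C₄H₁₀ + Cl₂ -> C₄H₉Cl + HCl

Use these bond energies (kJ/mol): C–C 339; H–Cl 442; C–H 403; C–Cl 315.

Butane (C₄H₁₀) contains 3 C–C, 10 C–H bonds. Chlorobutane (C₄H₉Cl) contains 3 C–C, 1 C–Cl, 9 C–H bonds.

Let D be the Cl–Cl bond energy.
Σ(broken) = 3×339 + 10×403 + 1×D = 5047 + D
Σ(formed) = 3×339 + 1×315 + 9×403 + 1×442 = 5401
ΔH = Σ(broken) − Σ(formed) = (5047 + D) − (5401) = −354 + D
Setting this equal to −103 kJ gives D = 251 kJ/mol.

D(Cl–Cl) ≈ 251 kJ/mol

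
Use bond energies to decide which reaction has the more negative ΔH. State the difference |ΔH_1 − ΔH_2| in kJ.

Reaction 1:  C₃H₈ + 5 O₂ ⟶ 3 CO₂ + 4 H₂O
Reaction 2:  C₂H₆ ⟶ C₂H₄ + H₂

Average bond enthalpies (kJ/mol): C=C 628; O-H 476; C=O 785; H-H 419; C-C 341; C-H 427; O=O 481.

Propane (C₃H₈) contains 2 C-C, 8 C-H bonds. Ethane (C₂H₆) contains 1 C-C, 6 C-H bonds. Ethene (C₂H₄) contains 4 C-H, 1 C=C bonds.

Reaction 1:
  Bonds broken (reactants):
    C-C: 2 × 341 = 682
    C-H: 8 × 427 = 3416
    O=O: 5 × 481 = 2405
    Σ(broken) = 6503 kJ
  Bonds formed (products):
    C=O: 6 × 785 = 4710
    O-H: 8 × 476 = 3808
    Σ(formed) = 8518 kJ
  ΔH_1 = 6503 − 8518 = −2015 kJ
Reaction 2:
  Bonds broken (reactants):
    C-C: 1 × 341 = 341
    C-H: 6 × 427 = 2562
    Σ(broken) = 2903 kJ
  Bonds formed (products):
    C-H: 4 × 427 = 1708
    C=C: 1 × 628 = 628
    H-H: 1 × 419 = 419
    Σ(formed) = 2755 kJ
  ΔH_2 = 2903 − 2755 = +148 kJ
ΔH_1 − ΔH_2 = −2163 kJ, so reaction 1 has the more negative ΔH; |ΔH_1 − ΔH_2| = 2163 kJ.

Reaction 1, by 2163 kJ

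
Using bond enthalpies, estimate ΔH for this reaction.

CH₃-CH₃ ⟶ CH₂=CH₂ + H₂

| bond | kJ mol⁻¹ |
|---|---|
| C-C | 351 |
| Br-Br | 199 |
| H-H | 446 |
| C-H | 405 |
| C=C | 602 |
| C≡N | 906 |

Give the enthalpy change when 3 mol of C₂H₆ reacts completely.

ΔH = +339 kJ

Bonds broken (reactants):
  C-C: 1 × 351 = 351
  C-H: 6 × 405 = 2430
  Σ(broken) = 2781 kJ
Bonds formed (products):
  C-H: 4 × 405 = 1620
  C=C: 1 × 602 = 602
  H-H: 1 × 446 = 446
  Σ(formed) = 2668 kJ
ΔH = Σ(broken) − Σ(formed) = 2781 − 2668 = +113 kJ
For 3× the reaction as written: 3 × (+113) = +339 kJ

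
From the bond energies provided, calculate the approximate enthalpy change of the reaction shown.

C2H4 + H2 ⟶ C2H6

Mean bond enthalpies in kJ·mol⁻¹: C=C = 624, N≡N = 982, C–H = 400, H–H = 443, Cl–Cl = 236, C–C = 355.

ΔH ≈ −88 kJ

Bonds broken (reactants):
  C–H: 4 × 400 = 1600
  C=C: 1 × 624 = 624
  H–H: 1 × 443 = 443
  Σ(broken) = 2667 kJ
Bonds formed (products):
  C–C: 1 × 355 = 355
  C–H: 6 × 400 = 2400
  Σ(formed) = 2755 kJ
ΔH = Σ(broken) − Σ(formed) = 2667 − 2755 = −88 kJ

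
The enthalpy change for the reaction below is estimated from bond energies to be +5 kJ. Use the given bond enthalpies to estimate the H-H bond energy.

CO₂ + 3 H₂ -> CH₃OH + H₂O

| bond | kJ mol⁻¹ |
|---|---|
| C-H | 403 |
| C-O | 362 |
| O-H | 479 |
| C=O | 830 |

D(H-H) ≈ 451 kJ/mol

Let D be the H-H bond energy.
Σ(broken) = 2×830 + 3×D = 1660 + 3D
Σ(formed) = 3×403 + 1×362 + 3×479 = 3008
ΔH = Σ(broken) − Σ(formed) = (1660 + 3D) − (3008) = −1348 + 3D
Setting this equal to +5 kJ gives 3D = 1353, so D = 451 kJ/mol.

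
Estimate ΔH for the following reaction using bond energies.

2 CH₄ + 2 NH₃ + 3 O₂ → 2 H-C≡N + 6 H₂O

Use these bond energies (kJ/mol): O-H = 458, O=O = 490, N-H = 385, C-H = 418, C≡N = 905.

ΔH ≈ −1018 kJ

Bonds broken (reactants):
  C-H: 8 × 418 = 3344
  N-H: 6 × 385 = 2310
  O=O: 3 × 490 = 1470
  Σ(broken) = 7124 kJ
Bonds formed (products):
  C≡N: 2 × 905 = 1810
  C-H: 2 × 418 = 836
  O-H: 12 × 458 = 5496
  Σ(formed) = 8142 kJ
ΔH = Σ(broken) − Σ(formed) = 7124 − 8142 = −1018 kJ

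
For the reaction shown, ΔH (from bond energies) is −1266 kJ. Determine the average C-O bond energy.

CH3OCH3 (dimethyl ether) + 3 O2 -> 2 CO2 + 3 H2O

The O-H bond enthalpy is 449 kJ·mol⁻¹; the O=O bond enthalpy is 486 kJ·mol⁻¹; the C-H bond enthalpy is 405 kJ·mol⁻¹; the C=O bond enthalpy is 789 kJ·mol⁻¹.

D(C-O) ≈ 348 kJ/mol

Let D be the C-O bond energy.
Σ(broken) = 6×405 + 2×D + 3×486 = 3888 + 2D
Σ(formed) = 4×789 + 6×449 = 5850
ΔH = Σ(broken) − Σ(formed) = (3888 + 2D) − (5850) = −1962 + 2D
Setting this equal to −1266 kJ gives 2D = 696, so D = 348 kJ/mol.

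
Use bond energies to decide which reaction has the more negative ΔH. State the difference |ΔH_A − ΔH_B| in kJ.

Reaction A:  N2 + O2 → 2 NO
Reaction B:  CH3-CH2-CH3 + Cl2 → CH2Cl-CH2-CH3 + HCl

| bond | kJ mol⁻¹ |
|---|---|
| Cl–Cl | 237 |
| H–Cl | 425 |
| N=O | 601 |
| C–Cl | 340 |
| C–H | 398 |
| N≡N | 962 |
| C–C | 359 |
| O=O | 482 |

Reaction B, by 372 kJ

Reaction A:
  Bonds broken (reactants):
    N≡N: 1 × 962 = 962
    O=O: 1 × 482 = 482
    Σ(broken) = 1444 kJ
  Bonds formed (products):
    N=O: 2 × 601 = 1202
    Σ(formed) = 1202 kJ
  ΔH_A = 1444 − 1202 = +242 kJ
Reaction B:
  Bonds broken (reactants):
    C–C: 2 × 359 = 718
    C–H: 8 × 398 = 3184
    Cl–Cl: 1 × 237 = 237
    Σ(broken) = 4139 kJ
  Bonds formed (products):
    C–C: 2 × 359 = 718
    C–Cl: 1 × 340 = 340
    C–H: 7 × 398 = 2786
    H–Cl: 1 × 425 = 425
    Σ(formed) = 4269 kJ
  ΔH_B = 4139 − 4269 = −130 kJ
ΔH_A − ΔH_B = +372 kJ, so reaction B has the more negative ΔH; |ΔH_A − ΔH_B| = 372 kJ.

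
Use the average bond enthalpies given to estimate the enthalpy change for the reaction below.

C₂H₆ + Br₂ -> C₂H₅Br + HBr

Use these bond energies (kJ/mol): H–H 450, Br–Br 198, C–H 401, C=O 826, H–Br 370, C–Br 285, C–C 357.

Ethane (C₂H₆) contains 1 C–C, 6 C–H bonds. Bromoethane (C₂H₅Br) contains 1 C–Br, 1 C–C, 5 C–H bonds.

Bonds broken (reactants):
  Br–Br: 1 × 198 = 198
  C–C: 1 × 357 = 357
  C–H: 6 × 401 = 2406
  Σ(broken) = 2961 kJ
Bonds formed (products):
  C–Br: 1 × 285 = 285
  C–C: 1 × 357 = 357
  C–H: 5 × 401 = 2005
  H–Br: 1 × 370 = 370
  Σ(formed) = 3017 kJ
ΔH = Σ(broken) − Σ(formed) = 2961 − 3017 = −56 kJ

ΔH ≈ −56 kJ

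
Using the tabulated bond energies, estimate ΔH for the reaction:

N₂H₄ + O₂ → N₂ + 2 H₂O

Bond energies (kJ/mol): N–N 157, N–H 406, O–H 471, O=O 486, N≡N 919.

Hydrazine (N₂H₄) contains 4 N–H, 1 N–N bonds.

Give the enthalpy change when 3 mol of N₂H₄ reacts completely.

ΔH = −1608 kJ

Bonds broken (reactants):
  N–H: 4 × 406 = 1624
  N–N: 1 × 157 = 157
  O=O: 1 × 486 = 486
  Σ(broken) = 2267 kJ
Bonds formed (products):
  N≡N: 1 × 919 = 919
  O–H: 4 × 471 = 1884
  Σ(formed) = 2803 kJ
ΔH = Σ(broken) − Σ(formed) = 2267 − 2803 = −536 kJ
For 3× the reaction as written: 3 × (−536) = −1608 kJ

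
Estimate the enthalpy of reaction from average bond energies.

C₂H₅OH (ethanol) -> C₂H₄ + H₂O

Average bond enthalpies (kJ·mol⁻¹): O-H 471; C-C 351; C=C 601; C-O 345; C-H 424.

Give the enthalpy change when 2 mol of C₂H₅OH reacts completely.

ΔH = +96 kJ

Bonds broken (reactants):
  C-C: 1 × 351 = 351
  C-H: 5 × 424 = 2120
  C-O: 1 × 345 = 345
  O-H: 1 × 471 = 471
  Σ(broken) = 3287 kJ
Bonds formed (products):
  C-H: 4 × 424 = 1696
  C=C: 1 × 601 = 601
  O-H: 2 × 471 = 942
  Σ(formed) = 3239 kJ
ΔH = Σ(broken) − Σ(formed) = 3287 − 3239 = +48 kJ
For 2× the reaction as written: 2 × (+48) = +96 kJ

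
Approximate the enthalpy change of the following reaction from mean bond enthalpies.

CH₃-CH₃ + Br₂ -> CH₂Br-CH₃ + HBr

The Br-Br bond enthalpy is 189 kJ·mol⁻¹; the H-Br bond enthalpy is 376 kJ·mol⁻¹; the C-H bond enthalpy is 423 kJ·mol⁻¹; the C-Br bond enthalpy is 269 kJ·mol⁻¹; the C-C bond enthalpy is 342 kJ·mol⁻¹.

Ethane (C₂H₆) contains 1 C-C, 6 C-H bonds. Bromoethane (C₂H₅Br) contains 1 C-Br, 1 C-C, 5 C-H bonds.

ΔH ≈ −33 kJ

Bonds broken (reactants):
  Br-Br: 1 × 189 = 189
  C-C: 1 × 342 = 342
  C-H: 6 × 423 = 2538
  Σ(broken) = 3069 kJ
Bonds formed (products):
  C-Br: 1 × 269 = 269
  C-C: 1 × 342 = 342
  C-H: 5 × 423 = 2115
  H-Br: 1 × 376 = 376
  Σ(formed) = 3102 kJ
ΔH = Σ(broken) − Σ(formed) = 3069 − 3102 = −33 kJ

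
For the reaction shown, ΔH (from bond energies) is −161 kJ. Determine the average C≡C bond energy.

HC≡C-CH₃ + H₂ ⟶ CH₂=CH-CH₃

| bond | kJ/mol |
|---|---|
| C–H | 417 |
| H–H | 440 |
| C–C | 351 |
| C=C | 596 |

D(C≡C) ≈ 829 kJ/mol

Let D be the C≡C bond energy.
Σ(broken) = 1×D + 1×351 + 4×417 + 1×440 = 2459 + D
Σ(formed) = 1×351 + 6×417 + 1×596 = 3449
ΔH = Σ(broken) − Σ(formed) = (2459 + D) − (3449) = −990 + D
Setting this equal to −161 kJ gives D = 829 kJ/mol.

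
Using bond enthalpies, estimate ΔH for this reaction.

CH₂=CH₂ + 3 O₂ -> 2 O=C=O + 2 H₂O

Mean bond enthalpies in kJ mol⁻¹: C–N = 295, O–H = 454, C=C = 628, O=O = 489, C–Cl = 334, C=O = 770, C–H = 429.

ΔH ≈ −1085 kJ

Bonds broken (reactants):
  C–H: 4 × 429 = 1716
  C=C: 1 × 628 = 628
  O=O: 3 × 489 = 1467
  Σ(broken) = 3811 kJ
Bonds formed (products):
  C=O: 4 × 770 = 3080
  O–H: 4 × 454 = 1816
  Σ(formed) = 4896 kJ
ΔH = Σ(broken) − Σ(formed) = 3811 − 4896 = −1085 kJ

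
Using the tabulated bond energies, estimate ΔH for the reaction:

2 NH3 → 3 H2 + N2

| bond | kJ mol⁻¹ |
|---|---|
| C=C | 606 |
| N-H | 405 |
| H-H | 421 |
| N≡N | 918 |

Bonds broken (reactants):
  N-H: 6 × 405 = 2430
  Σ(broken) = 2430 kJ
Bonds formed (products):
  H-H: 3 × 421 = 1263
  N≡N: 1 × 918 = 918
  Σ(formed) = 2181 kJ
ΔH = Σ(broken) − Σ(formed) = 2430 − 2181 = +249 kJ

ΔH ≈ +249 kJ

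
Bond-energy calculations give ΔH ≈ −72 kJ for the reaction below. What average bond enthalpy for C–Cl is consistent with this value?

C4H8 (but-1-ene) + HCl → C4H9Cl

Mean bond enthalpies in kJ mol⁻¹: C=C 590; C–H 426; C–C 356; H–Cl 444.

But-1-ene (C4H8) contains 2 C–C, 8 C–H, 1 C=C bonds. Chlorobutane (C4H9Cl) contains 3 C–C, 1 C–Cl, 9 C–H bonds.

D(C–Cl) ≈ 324 kJ/mol

Let D be the C–Cl bond energy.
Σ(broken) = 2×356 + 8×426 + 1×590 + 1×444 = 5154
Σ(formed) = 3×356 + 1×D + 9×426 = 4902 + D
ΔH = Σ(broken) − Σ(formed) = (5154) − (4902 + D) = +252 − D
Setting this equal to −72 kJ gives D = 324 kJ/mol.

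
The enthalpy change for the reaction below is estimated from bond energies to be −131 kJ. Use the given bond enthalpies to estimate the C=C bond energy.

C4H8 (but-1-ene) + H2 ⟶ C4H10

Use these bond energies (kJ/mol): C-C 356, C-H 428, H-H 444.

D(C=C) ≈ 637 kJ/mol

Let D be the C=C bond energy.
Σ(broken) = 2×356 + 8×428 + 1×D + 1×444 = 4580 + D
Σ(formed) = 3×356 + 10×428 = 5348
ΔH = Σ(broken) − Σ(formed) = (4580 + D) − (5348) = −768 + D
Setting this equal to −131 kJ gives D = 637 kJ/mol.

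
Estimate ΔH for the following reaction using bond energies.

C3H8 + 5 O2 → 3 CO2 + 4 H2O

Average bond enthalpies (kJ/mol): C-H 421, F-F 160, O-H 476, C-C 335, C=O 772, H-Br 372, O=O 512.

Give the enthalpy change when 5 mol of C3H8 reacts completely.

Bonds broken (reactants):
  C-C: 2 × 335 = 670
  C-H: 8 × 421 = 3368
  O=O: 5 × 512 = 2560
  Σ(broken) = 6598 kJ
Bonds formed (products):
  C=O: 6 × 772 = 4632
  O-H: 8 × 476 = 3808
  Σ(formed) = 8440 kJ
ΔH = Σ(broken) − Σ(formed) = 6598 − 8440 = −1842 kJ
For 5× the reaction as written: 5 × (−1842) = −9210 kJ

ΔH = −9210 kJ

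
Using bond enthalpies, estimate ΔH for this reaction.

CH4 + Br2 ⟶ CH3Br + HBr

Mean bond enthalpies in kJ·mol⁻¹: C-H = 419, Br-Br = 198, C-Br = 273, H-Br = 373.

Bonds broken (reactants):
  Br-Br: 1 × 198 = 198
  C-H: 4 × 419 = 1676
  Σ(broken) = 1874 kJ
Bonds formed (products):
  C-Br: 1 × 273 = 273
  C-H: 3 × 419 = 1257
  H-Br: 1 × 373 = 373
  Σ(formed) = 1903 kJ
ΔH = Σ(broken) − Σ(formed) = 1874 − 1903 = −29 kJ

ΔH ≈ −29 kJ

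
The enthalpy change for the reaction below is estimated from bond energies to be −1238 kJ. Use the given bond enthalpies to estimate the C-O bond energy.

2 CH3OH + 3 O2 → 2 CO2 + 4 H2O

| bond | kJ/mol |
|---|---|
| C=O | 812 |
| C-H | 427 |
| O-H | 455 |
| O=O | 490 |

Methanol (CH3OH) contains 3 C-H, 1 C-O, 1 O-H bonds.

Let D be the C-O bond energy.
Σ(broken) = 6×427 + 2×D + 2×455 + 3×490 = 4942 + 2D
Σ(formed) = 4×812 + 8×455 = 6888
ΔH = Σ(broken) − Σ(formed) = (4942 + 2D) − (6888) = −1946 + 2D
Setting this equal to −1238 kJ gives 2D = 708, so D = 354 kJ/mol.

D(C-O) ≈ 354 kJ/mol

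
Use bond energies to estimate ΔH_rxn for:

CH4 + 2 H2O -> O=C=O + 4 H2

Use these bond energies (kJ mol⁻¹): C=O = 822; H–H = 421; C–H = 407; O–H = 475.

ΔH ≈ +200 kJ

Bonds broken (reactants):
  C–H: 4 × 407 = 1628
  O–H: 4 × 475 = 1900
  Σ(broken) = 3528 kJ
Bonds formed (products):
  C=O: 2 × 822 = 1644
  H–H: 4 × 421 = 1684
  Σ(formed) = 3328 kJ
ΔH = Σ(broken) − Σ(formed) = 3528 − 3328 = +200 kJ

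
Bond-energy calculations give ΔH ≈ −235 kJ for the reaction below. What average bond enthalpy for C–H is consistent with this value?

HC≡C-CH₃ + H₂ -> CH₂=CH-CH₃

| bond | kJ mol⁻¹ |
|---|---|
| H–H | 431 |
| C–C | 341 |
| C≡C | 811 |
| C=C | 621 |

D(C–H) ≈ 428 kJ/mol

Let D be the C–H bond energy.
Σ(broken) = 1×811 + 1×341 + 4×D + 1×431 = 1583 + 4D
Σ(formed) = 1×341 + 6×D + 1×621 = 962 + 6D
ΔH = Σ(broken) − Σ(formed) = (1583 + 4D) − (962 + 6D) = +621 − 2D
Setting this equal to −235 kJ gives 2D = 856, so D = 428 kJ/mol.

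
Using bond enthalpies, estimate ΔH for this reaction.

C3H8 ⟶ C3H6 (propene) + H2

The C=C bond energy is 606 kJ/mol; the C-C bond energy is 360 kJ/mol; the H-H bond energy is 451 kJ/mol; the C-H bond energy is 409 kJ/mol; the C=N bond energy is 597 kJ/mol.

ΔH ≈ +121 kJ

Bonds broken (reactants):
  C-C: 2 × 360 = 720
  C-H: 8 × 409 = 3272
  Σ(broken) = 3992 kJ
Bonds formed (products):
  C-C: 1 × 360 = 360
  C-H: 6 × 409 = 2454
  C=C: 1 × 606 = 606
  H-H: 1 × 451 = 451
  Σ(formed) = 3871 kJ
ΔH = Σ(broken) − Σ(formed) = 3992 − 3871 = +121 kJ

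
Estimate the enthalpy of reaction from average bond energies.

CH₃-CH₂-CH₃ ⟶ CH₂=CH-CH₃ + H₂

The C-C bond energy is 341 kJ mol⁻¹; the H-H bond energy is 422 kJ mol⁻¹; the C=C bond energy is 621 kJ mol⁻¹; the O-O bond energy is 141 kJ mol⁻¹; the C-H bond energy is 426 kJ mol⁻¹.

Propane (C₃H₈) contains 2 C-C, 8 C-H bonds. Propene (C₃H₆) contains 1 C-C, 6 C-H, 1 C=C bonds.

Bonds broken (reactants):
  C-C: 2 × 341 = 682
  C-H: 8 × 426 = 3408
  Σ(broken) = 4090 kJ
Bonds formed (products):
  C-C: 1 × 341 = 341
  C-H: 6 × 426 = 2556
  C=C: 1 × 621 = 621
  H-H: 1 × 422 = 422
  Σ(formed) = 3940 kJ
ΔH = Σ(broken) − Σ(formed) = 4090 − 3940 = +150 kJ

ΔH ≈ +150 kJ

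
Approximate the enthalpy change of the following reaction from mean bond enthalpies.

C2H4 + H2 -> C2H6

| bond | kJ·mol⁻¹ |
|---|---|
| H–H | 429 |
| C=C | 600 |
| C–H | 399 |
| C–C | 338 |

ΔH ≈ −107 kJ

Bonds broken (reactants):
  C–H: 4 × 399 = 1596
  C=C: 1 × 600 = 600
  H–H: 1 × 429 = 429
  Σ(broken) = 2625 kJ
Bonds formed (products):
  C–C: 1 × 338 = 338
  C–H: 6 × 399 = 2394
  Σ(formed) = 2732 kJ
ΔH = Σ(broken) − Σ(formed) = 2625 − 2732 = −107 kJ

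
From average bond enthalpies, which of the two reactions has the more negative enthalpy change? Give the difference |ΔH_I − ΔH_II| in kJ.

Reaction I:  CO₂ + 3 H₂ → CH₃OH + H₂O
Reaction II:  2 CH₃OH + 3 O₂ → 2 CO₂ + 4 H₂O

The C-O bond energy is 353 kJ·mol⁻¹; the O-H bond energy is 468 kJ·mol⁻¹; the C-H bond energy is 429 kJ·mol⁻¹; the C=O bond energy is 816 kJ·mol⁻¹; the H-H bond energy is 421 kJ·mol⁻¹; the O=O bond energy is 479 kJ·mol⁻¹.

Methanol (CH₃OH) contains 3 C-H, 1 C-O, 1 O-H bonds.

Reaction I:
  Bonds broken (reactants):
    C=O: 2 × 816 = 1632
    H-H: 3 × 421 = 1263
    Σ(broken) = 2895 kJ
  Bonds formed (products):
    C-H: 3 × 429 = 1287
    C-O: 1 × 353 = 353
    O-H: 3 × 468 = 1404
    Σ(formed) = 3044 kJ
  ΔH_I = 2895 − 3044 = −149 kJ
Reaction II:
  Bonds broken (reactants):
    C-H: 6 × 429 = 2574
    C-O: 2 × 353 = 706
    O-H: 2 × 468 = 936
    O=O: 3 × 479 = 1437
    Σ(broken) = 5653 kJ
  Bonds formed (products):
    C=O: 4 × 816 = 3264
    O-H: 8 × 468 = 3744
    Σ(formed) = 7008 kJ
  ΔH_II = 5653 − 7008 = −1355 kJ
ΔH_I − ΔH_II = +1206 kJ, so reaction II has the more negative ΔH; |ΔH_I − ΔH_II| = 1206 kJ.

Reaction II, by 1206 kJ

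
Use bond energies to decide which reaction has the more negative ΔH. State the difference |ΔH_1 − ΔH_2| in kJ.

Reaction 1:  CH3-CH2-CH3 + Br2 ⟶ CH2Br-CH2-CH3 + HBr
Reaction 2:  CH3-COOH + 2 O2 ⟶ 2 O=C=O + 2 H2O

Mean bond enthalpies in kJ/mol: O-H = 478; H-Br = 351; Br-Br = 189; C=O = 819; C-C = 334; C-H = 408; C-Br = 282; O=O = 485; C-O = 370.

Reaction 1:
  Bonds broken (reactants):
    Br-Br: 1 × 189 = 189
    C-C: 2 × 334 = 668
    C-H: 8 × 408 = 3264
    Σ(broken) = 4121 kJ
  Bonds formed (products):
    C-Br: 1 × 282 = 282
    C-C: 2 × 334 = 668
    C-H: 7 × 408 = 2856
    H-Br: 1 × 351 = 351
    Σ(formed) = 4157 kJ
  ΔH_1 = 4121 − 4157 = −36 kJ
Reaction 2:
  Bonds broken (reactants):
    C-C: 1 × 334 = 334
    C-H: 3 × 408 = 1224
    C-O: 1 × 370 = 370
    C=O: 1 × 819 = 819
    O-H: 1 × 478 = 478
    O=O: 2 × 485 = 970
    Σ(broken) = 4195 kJ
  Bonds formed (products):
    C=O: 4 × 819 = 3276
    O-H: 4 × 478 = 1912
    Σ(formed) = 5188 kJ
  ΔH_2 = 4195 − 5188 = −993 kJ
ΔH_1 − ΔH_2 = +957 kJ, so reaction 2 has the more negative ΔH; |ΔH_1 − ΔH_2| = 957 kJ.

Reaction 2, by 957 kJ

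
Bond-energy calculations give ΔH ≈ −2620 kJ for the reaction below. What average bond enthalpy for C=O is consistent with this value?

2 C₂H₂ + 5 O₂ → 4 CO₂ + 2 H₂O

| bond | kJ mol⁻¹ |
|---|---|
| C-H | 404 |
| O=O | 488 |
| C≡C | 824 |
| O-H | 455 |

Let D be the C=O bond energy.
Σ(broken) = 2×824 + 4×404 + 5×488 = 5704
Σ(formed) = 8×D + 4×455 = 1820 + 8D
ΔH = Σ(broken) − Σ(formed) = (5704) − (1820 + 8D) = +3884 − 8D
Setting this equal to −2620 kJ gives 8D = 6504, so D = 813 kJ/mol.

D(C=O) ≈ 813 kJ/mol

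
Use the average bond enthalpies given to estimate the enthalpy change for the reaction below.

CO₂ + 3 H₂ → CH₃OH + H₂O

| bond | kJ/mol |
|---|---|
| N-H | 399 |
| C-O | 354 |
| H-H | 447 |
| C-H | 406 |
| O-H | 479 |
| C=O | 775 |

ΔH ≈ −118 kJ

Bonds broken (reactants):
  C=O: 2 × 775 = 1550
  H-H: 3 × 447 = 1341
  Σ(broken) = 2891 kJ
Bonds formed (products):
  C-H: 3 × 406 = 1218
  C-O: 1 × 354 = 354
  O-H: 3 × 479 = 1437
  Σ(formed) = 3009 kJ
ΔH = Σ(broken) − Σ(formed) = 2891 − 3009 = −118 kJ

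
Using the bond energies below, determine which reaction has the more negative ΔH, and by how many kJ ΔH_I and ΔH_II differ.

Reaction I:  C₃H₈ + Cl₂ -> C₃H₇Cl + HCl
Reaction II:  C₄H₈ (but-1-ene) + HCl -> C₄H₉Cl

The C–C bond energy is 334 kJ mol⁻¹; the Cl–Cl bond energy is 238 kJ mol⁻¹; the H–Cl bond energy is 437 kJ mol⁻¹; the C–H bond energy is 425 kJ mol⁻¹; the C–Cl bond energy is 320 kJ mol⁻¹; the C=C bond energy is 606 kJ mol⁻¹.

Reaction I, by 58 kJ

Reaction I:
  Bonds broken (reactants):
    C–C: 2 × 334 = 668
    C–H: 8 × 425 = 3400
    Cl–Cl: 1 × 238 = 238
    Σ(broken) = 4306 kJ
  Bonds formed (products):
    C–C: 2 × 334 = 668
    C–Cl: 1 × 320 = 320
    C–H: 7 × 425 = 2975
    H–Cl: 1 × 437 = 437
    Σ(formed) = 4400 kJ
  ΔH_I = 4306 − 4400 = −94 kJ
Reaction II:
  Bonds broken (reactants):
    C–C: 2 × 334 = 668
    C–H: 8 × 425 = 3400
    C=C: 1 × 606 = 606
    H–Cl: 1 × 437 = 437
    Σ(broken) = 5111 kJ
  Bonds formed (products):
    C–C: 3 × 334 = 1002
    C–Cl: 1 × 320 = 320
    C–H: 9 × 425 = 3825
    Σ(formed) = 5147 kJ
  ΔH_II = 5111 − 5147 = −36 kJ
ΔH_I − ΔH_II = −58 kJ, so reaction I has the more negative ΔH; |ΔH_I − ΔH_II| = 58 kJ.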